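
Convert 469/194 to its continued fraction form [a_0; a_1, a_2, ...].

Run the Euclidean algorithm on 469 and 194; the successive quotients are the partial quotients a_0, a_1, ... (each step inverts the fractional part left over by the previous one):
  469 = 2*194 + 81, so a_0 = 2.
  194 = 2*81 + 32, so a_1 = 2.
  81 = 2*32 + 17, so a_2 = 2.
  32 = 1*17 + 15, so a_3 = 1.
  17 = 1*15 + 2, so a_4 = 1.
  15 = 7*2 + 1, so a_5 = 7.
  2 = 2*1 + 0, so a_6 = 2.
The remainder reaches 0 after 7 divisions, so the expansion has 7 partial quotients, read off in order.

[2; 2, 2, 1, 1, 7, 2]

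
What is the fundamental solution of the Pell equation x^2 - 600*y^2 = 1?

First expand sqrt(600) as a continued fraction. With x_i = (sqrt(600) + m_i)/d_i and (m_0, d_0) = (0, 1): a_0 = floor(sqrt(600)) = 24, since 24^2 = 576 <= 600 < 625 = 25^2.
Iterate m_{i+1} = d_i*a_i - m_i, d_{i+1} = (600 - m_{i+1}^2)/d_i, a_{i+1} = floor((a_0 + m_{i+1})/d_{i+1}):
  m_1 = 1*24 - 0 = 24, d_1 = (600 - 24^2)/1 = 24/1 = 24, a_1 = floor((24 + 24)/24) = 2.
  m_2 = 24*2 - 24 = 24, d_2 = (600 - 24^2)/24 = 24/24 = 1, a_2 = floor((24 + 24)/1) = 48.
  m_3 = 1*48 - 24 = 24, d_3 = (600 - 24^2)/1 = 24/1 = 24: (m_3, d_3) = (m_1, d_1) = (24, 24), so from here the quotients repeat a_1, a_2; the period length is 2.
So sqrt(600) = [24; (2, 48)] with period length k = 2.
k is even, so the fundamental solution of x^2 - 600y^2 = 1 is (p_{k-1}, q_{k-1}) = (p_1, q_1); compute convergents through index 1.
Convergents (p_i = a_i*p_{i-1} + p_{i-2}, q_i = a_i*q_{i-1} + q_{i-2} with p_{-2}=0, p_{-1}=1, q_{-2}=1, q_{-1}=0):
  i=0: a_0=24, p_0 = 24*1 + 0 = 24, q_0 = 24*0 + 1 = 1.
  i=1: a_1=2, p_1 = 2*24 + 1 = 49, q_1 = 2*1 + 0 = 2.
Check: 49^2 - 600*2^2 = 2401 - 2400 = 1, so (x, y) = (49, 2) solves the equation, and by the theorem it is the least positive solution.

(x, y) = (49, 2)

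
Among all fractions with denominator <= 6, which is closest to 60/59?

Expand x = 60/59 as a continued fraction with the Euclidean algorithm:
  60 = 1*59 + 1, so a_0 = 1.
  59 = 59*1 + 0, so a_1 = 59.
so x = [1; 59].
Convergents (p_i = a_i*p_{i-1} + p_{i-2}, q_i = a_i*q_{i-1} + q_{i-2} with p_{-2}=0, p_{-1}=1, q_{-2}=1, q_{-1}=0), until the denominator exceeds 6:
  i=0: a_0=1, p_0 = 1*1 + 0 = 1, q_0 = 1*0 + 1 = 1.
  i=1: a_1=59, p_1 = 59*1 + 1 = 60, q_1 = 59*1 + 0 = 59.
q_1 = 59 > 6, so the last convergent with denominator <= 6 is p_0/q_0 = 1/1.
The closest fraction with denominator <= 6 is either p_0/q_0 or the intermediate fraction (k*p_0 + p_{-1})/(k*q_0 + q_{-1}) with the largest k >= 1 whose denominator stays <= 6; these approach x as k grows, and every other convergent or intermediate fraction in range is farther away.
Largest k: floor((6 - q_{-1})/q_0) = floor((6 - 0)/1) = 6 (using the seeds p_{-1} = 1, q_{-1} = 0).
That gives (6*1 + 1)/(6*1 + 0) = 7/6.
Compare the errors: |x - 1/1| = |60*1 - 1*59|/(59*1) = 1/59, and |x - 7/6| = |60*6 - 7*59|/(59*6) = 53/354.
Cross-multiplying, 1*354 = 354 < 3127 = 53*59, so 1/59 is smaller: the convergent 1/1 is closer to x than 7/6.

1/1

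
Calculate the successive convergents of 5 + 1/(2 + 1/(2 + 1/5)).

5/1, 11/2, 27/5, 146/27

Using the convergent recurrence p_i = a_i*p_{i-1} + p_{i-2}, q_i = a_i*q_{i-1} + q_{i-2} with p_{-2}=0, p_{-1}=1, q_{-2}=1, q_{-1}=0:
  i=0: a_0=5, p_0 = 5*1 + 0 = 5, q_0 = 5*0 + 1 = 1.
  i=1: a_1=2, p_1 = 2*5 + 1 = 11, q_1 = 2*1 + 0 = 2.
  i=2: a_2=2, p_2 = 2*11 + 5 = 27, q_2 = 2*2 + 1 = 5.
  i=3: a_3=5, p_3 = 5*27 + 11 = 146, q_3 = 5*5 + 2 = 27.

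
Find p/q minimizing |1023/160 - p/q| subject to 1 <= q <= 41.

211/33

Expand x = 1023/160 as a continued fraction with the Euclidean algorithm:
  1023 = 6*160 + 63, so a_0 = 6.
  160 = 2*63 + 34, so a_1 = 2.
  63 = 1*34 + 29, so a_2 = 1.
  34 = 1*29 + 5, so a_3 = 1.
  29 = 5*5 + 4, so a_4 = 5.
  5 = 1*4 + 1, so a_5 = 1.
  4 = 4*1 + 0, so a_6 = 4.
so x = [6; 2, 1, 1, 5, 1, 4].
Convergents (p_i = a_i*p_{i-1} + p_{i-2}, q_i = a_i*q_{i-1} + q_{i-2} with p_{-2}=0, p_{-1}=1, q_{-2}=1, q_{-1}=0), until the denominator exceeds 41:
  i=0: a_0=6, p_0 = 6*1 + 0 = 6, q_0 = 6*0 + 1 = 1.
  i=1: a_1=2, p_1 = 2*6 + 1 = 13, q_1 = 2*1 + 0 = 2.
  i=2: a_2=1, p_2 = 1*13 + 6 = 19, q_2 = 1*2 + 1 = 3.
  i=3: a_3=1, p_3 = 1*19 + 13 = 32, q_3 = 1*3 + 2 = 5.
  i=4: a_4=5, p_4 = 5*32 + 19 = 179, q_4 = 5*5 + 3 = 28.
  i=5: a_5=1, p_5 = 1*179 + 32 = 211, q_5 = 1*28 + 5 = 33.
  i=6: a_6=4, p_6 = 4*211 + 179 = 1023, q_6 = 4*33 + 28 = 160.
q_6 = 160 > 41, so the last convergent with denominator <= 41 is p_5/q_5 = 211/33.
The closest fraction with denominator <= 41 is either p_5/q_5 or the intermediate fraction (k*p_5 + p_4)/(k*q_5 + q_4) with the largest k >= 1 whose denominator stays <= 41; these approach x as k grows, and every other convergent or intermediate fraction in range is farther away.
Largest k: floor((41 - q_4)/q_5) = floor((41 - 28)/33) = 0.
Since k = 0, no intermediate fraction beyond p_5/q_5 has denominator <= 41, so the convergent 211/33 is the closest (its error is |1023*33 - 211*160|/(160*33) = 1/5280).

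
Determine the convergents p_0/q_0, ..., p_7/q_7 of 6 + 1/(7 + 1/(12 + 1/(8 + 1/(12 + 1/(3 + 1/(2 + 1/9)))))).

6/1, 43/7, 522/85, 4219/687, 51150/8329, 157669/25674, 366488/59677, 3456061/562767

Using the convergent recurrence p_i = a_i*p_{i-1} + p_{i-2}, q_i = a_i*q_{i-1} + q_{i-2} with p_{-2}=0, p_{-1}=1, q_{-2}=1, q_{-1}=0:
  i=0: a_0=6, p_0 = 6*1 + 0 = 6, q_0 = 6*0 + 1 = 1.
  i=1: a_1=7, p_1 = 7*6 + 1 = 43, q_1 = 7*1 + 0 = 7.
  i=2: a_2=12, p_2 = 12*43 + 6 = 522, q_2 = 12*7 + 1 = 85.
  i=3: a_3=8, p_3 = 8*522 + 43 = 4219, q_3 = 8*85 + 7 = 687.
  i=4: a_4=12, p_4 = 12*4219 + 522 = 51150, q_4 = 12*687 + 85 = 8329.
  i=5: a_5=3, p_5 = 3*51150 + 4219 = 157669, q_5 = 3*8329 + 687 = 25674.
  i=6: a_6=2, p_6 = 2*157669 + 51150 = 366488, q_6 = 2*25674 + 8329 = 59677.
  i=7: a_7=9, p_7 = 9*366488 + 157669 = 3456061, q_7 = 9*59677 + 25674 = 562767.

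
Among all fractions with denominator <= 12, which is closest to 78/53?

16/11

Expand x = 78/53 as a continued fraction with the Euclidean algorithm:
  78 = 1*53 + 25, so a_0 = 1.
  53 = 2*25 + 3, so a_1 = 2.
  25 = 8*3 + 1, so a_2 = 8.
  3 = 3*1 + 0, so a_3 = 3.
so x = [1; 2, 8, 3].
Convergents (p_i = a_i*p_{i-1} + p_{i-2}, q_i = a_i*q_{i-1} + q_{i-2} with p_{-2}=0, p_{-1}=1, q_{-2}=1, q_{-1}=0), until the denominator exceeds 12:
  i=0: a_0=1, p_0 = 1*1 + 0 = 1, q_0 = 1*0 + 1 = 1.
  i=1: a_1=2, p_1 = 2*1 + 1 = 3, q_1 = 2*1 + 0 = 2.
  i=2: a_2=8, p_2 = 8*3 + 1 = 25, q_2 = 8*2 + 1 = 17.
q_2 = 17 > 12, so the last convergent with denominator <= 12 is p_1/q_1 = 3/2.
The closest fraction with denominator <= 12 is either p_1/q_1 or the intermediate fraction (k*p_1 + p_0)/(k*q_1 + q_0) with the largest k >= 1 whose denominator stays <= 12; these approach x as k grows, and every other convergent or intermediate fraction in range is farther away.
Largest k: floor((12 - q_0)/q_1) = floor((12 - 1)/2) = 5.
That gives (5*3 + 1)/(5*2 + 1) = 16/11.
Compare the errors: |x - 3/2| = |78*2 - 3*53|/(53*2) = 3/106, and |x - 16/11| = |78*11 - 16*53|/(53*11) = 10/583.
Cross-multiplying, 10*106 = 1060 < 1749 = 3*583, so 10/583 is smaller: the intermediate fraction 16/11 is closer to x than 3/2.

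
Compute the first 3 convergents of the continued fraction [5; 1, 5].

Using the convergent recurrence p_i = a_i*p_{i-1} + p_{i-2}, q_i = a_i*q_{i-1} + q_{i-2} with p_{-2}=0, p_{-1}=1, q_{-2}=1, q_{-1}=0:
  i=0: a_0=5, p_0 = 5*1 + 0 = 5, q_0 = 5*0 + 1 = 1.
  i=1: a_1=1, p_1 = 1*5 + 1 = 6, q_1 = 1*1 + 0 = 1.
  i=2: a_2=5, p_2 = 5*6 + 5 = 35, q_2 = 5*1 + 1 = 6.

5/1, 6/1, 35/6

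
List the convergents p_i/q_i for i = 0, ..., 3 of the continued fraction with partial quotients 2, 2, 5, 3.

2/1, 5/2, 27/11, 86/35

Using the convergent recurrence p_i = a_i*p_{i-1} + p_{i-2}, q_i = a_i*q_{i-1} + q_{i-2} with p_{-2}=0, p_{-1}=1, q_{-2}=1, q_{-1}=0:
  i=0: a_0=2, p_0 = 2*1 + 0 = 2, q_0 = 2*0 + 1 = 1.
  i=1: a_1=2, p_1 = 2*2 + 1 = 5, q_1 = 2*1 + 0 = 2.
  i=2: a_2=5, p_2 = 5*5 + 2 = 27, q_2 = 5*2 + 1 = 11.
  i=3: a_3=3, p_3 = 3*27 + 5 = 86, q_3 = 3*11 + 2 = 35.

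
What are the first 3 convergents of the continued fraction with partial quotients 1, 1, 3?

Using the convergent recurrence p_i = a_i*p_{i-1} + p_{i-2}, q_i = a_i*q_{i-1} + q_{i-2} with p_{-2}=0, p_{-1}=1, q_{-2}=1, q_{-1}=0:
  i=0: a_0=1, p_0 = 1*1 + 0 = 1, q_0 = 1*0 + 1 = 1.
  i=1: a_1=1, p_1 = 1*1 + 1 = 2, q_1 = 1*1 + 0 = 1.
  i=2: a_2=3, p_2 = 3*2 + 1 = 7, q_2 = 3*1 + 1 = 4.

1/1, 2/1, 7/4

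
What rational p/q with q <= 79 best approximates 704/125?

383/68

Expand x = 704/125 as a continued fraction with the Euclidean algorithm:
  704 = 5*125 + 79, so a_0 = 5.
  125 = 1*79 + 46, so a_1 = 1.
  79 = 1*46 + 33, so a_2 = 1.
  46 = 1*33 + 13, so a_3 = 1.
  33 = 2*13 + 7, so a_4 = 2.
  13 = 1*7 + 6, so a_5 = 1.
  7 = 1*6 + 1, so a_6 = 1.
  6 = 6*1 + 0, so a_7 = 6.
so x = [5; 1, 1, 1, 2, 1, 1, 6].
Convergents (p_i = a_i*p_{i-1} + p_{i-2}, q_i = a_i*q_{i-1} + q_{i-2} with p_{-2}=0, p_{-1}=1, q_{-2}=1, q_{-1}=0), until the denominator exceeds 79:
  i=0: a_0=5, p_0 = 5*1 + 0 = 5, q_0 = 5*0 + 1 = 1.
  i=1: a_1=1, p_1 = 1*5 + 1 = 6, q_1 = 1*1 + 0 = 1.
  i=2: a_2=1, p_2 = 1*6 + 5 = 11, q_2 = 1*1 + 1 = 2.
  i=3: a_3=1, p_3 = 1*11 + 6 = 17, q_3 = 1*2 + 1 = 3.
  i=4: a_4=2, p_4 = 2*17 + 11 = 45, q_4 = 2*3 + 2 = 8.
  i=5: a_5=1, p_5 = 1*45 + 17 = 62, q_5 = 1*8 + 3 = 11.
  i=6: a_6=1, p_6 = 1*62 + 45 = 107, q_6 = 1*11 + 8 = 19.
  i=7: a_7=6, p_7 = 6*107 + 62 = 704, q_7 = 6*19 + 11 = 125.
q_7 = 125 > 79, so the last convergent with denominator <= 79 is p_6/q_6 = 107/19.
The closest fraction with denominator <= 79 is either p_6/q_6 or the intermediate fraction (k*p_6 + p_5)/(k*q_6 + q_5) with the largest k >= 1 whose denominator stays <= 79; these approach x as k grows, and every other convergent or intermediate fraction in range is farther away.
Largest k: floor((79 - q_5)/q_6) = floor((79 - 11)/19) = 3.
That gives (3*107 + 62)/(3*19 + 11) = 383/68.
Compare the errors: |x - 107/19| = |704*19 - 107*125|/(125*19) = 1/2375, and |x - 383/68| = |704*68 - 383*125|/(125*68) = 3/8500.
Cross-multiplying, 3*2375 = 7125 < 8500 = 1*8500, so 3/8500 is smaller: the intermediate fraction 383/68 is closer to x than 107/19.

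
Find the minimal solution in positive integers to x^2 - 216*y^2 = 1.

First expand sqrt(216) as a continued fraction. With x_i = (sqrt(216) + m_i)/d_i and (m_0, d_0) = (0, 1): a_0 = floor(sqrt(216)) = 14, since 14^2 = 196 <= 216 < 225 = 15^2.
Iterate m_{i+1} = d_i*a_i - m_i, d_{i+1} = (216 - m_{i+1}^2)/d_i, a_{i+1} = floor((a_0 + m_{i+1})/d_{i+1}):
  m_1 = 1*14 - 0 = 14, d_1 = (216 - 14^2)/1 = 20/1 = 20, a_1 = floor((14 + 14)/20) = 1.
  m_2 = 20*1 - 14 = 6, d_2 = (216 - 6^2)/20 = 180/20 = 9, a_2 = floor((14 + 6)/9) = 2.
  m_3 = 9*2 - 6 = 12, d_3 = (216 - 12^2)/9 = 72/9 = 8, a_3 = floor((14 + 12)/8) = 3.
  m_4 = 8*3 - 12 = 12, d_4 = (216 - 12^2)/8 = 72/8 = 9, a_4 = floor((14 + 12)/9) = 2.
  m_5 = 9*2 - 12 = 6, d_5 = (216 - 6^2)/9 = 180/9 = 20, a_5 = floor((14 + 6)/20) = 1.
  m_6 = 20*1 - 6 = 14, d_6 = (216 - 14^2)/20 = 20/20 = 1, a_6 = floor((14 + 14)/1) = 28.
  m_7 = 1*28 - 14 = 14, d_7 = (216 - 14^2)/1 = 20/1 = 20: (m_7, d_7) = (m_1, d_1) = (14, 20), so from here the quotients repeat a_1, ..., a_6; the period length is 6.
So sqrt(216) = [14; (1, 2, 3, 2, 1, 28)] with period length k = 6.
k is even, so the fundamental solution of x^2 - 216y^2 = 1 is (p_{k-1}, q_{k-1}) = (p_5, q_5); compute convergents through index 5.
Convergents (p_i = a_i*p_{i-1} + p_{i-2}, q_i = a_i*q_{i-1} + q_{i-2} with p_{-2}=0, p_{-1}=1, q_{-2}=1, q_{-1}=0):
  i=0: a_0=14, p_0 = 14*1 + 0 = 14, q_0 = 14*0 + 1 = 1.
  i=1: a_1=1, p_1 = 1*14 + 1 = 15, q_1 = 1*1 + 0 = 1.
  i=2: a_2=2, p_2 = 2*15 + 14 = 44, q_2 = 2*1 + 1 = 3.
  i=3: a_3=3, p_3 = 3*44 + 15 = 147, q_3 = 3*3 + 1 = 10.
  i=4: a_4=2, p_4 = 2*147 + 44 = 338, q_4 = 2*10 + 3 = 23.
  i=5: a_5=1, p_5 = 1*338 + 147 = 485, q_5 = 1*23 + 10 = 33.
Check: 485^2 - 216*33^2 = 235225 - 235224 = 1, so (x, y) = (485, 33) solves the equation, and by the theorem it is the least positive solution.

(x, y) = (485, 33)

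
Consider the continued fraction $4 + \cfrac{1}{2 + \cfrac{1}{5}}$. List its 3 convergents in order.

Using the convergent recurrence p_i = a_i*p_{i-1} + p_{i-2}, q_i = a_i*q_{i-1} + q_{i-2} with p_{-2}=0, p_{-1}=1, q_{-2}=1, q_{-1}=0:
  i=0: a_0=4, p_0 = 4*1 + 0 = 4, q_0 = 4*0 + 1 = 1.
  i=1: a_1=2, p_1 = 2*4 + 1 = 9, q_1 = 2*1 + 0 = 2.
  i=2: a_2=5, p_2 = 5*9 + 4 = 49, q_2 = 5*2 + 1 = 11.

4/1, 9/2, 49/11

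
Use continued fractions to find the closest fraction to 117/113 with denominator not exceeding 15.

16/15

Expand x = 117/113 as a continued fraction with the Euclidean algorithm:
  117 = 1*113 + 4, so a_0 = 1.
  113 = 28*4 + 1, so a_1 = 28.
  4 = 4*1 + 0, so a_2 = 4.
so x = [1; 28, 4].
Convergents (p_i = a_i*p_{i-1} + p_{i-2}, q_i = a_i*q_{i-1} + q_{i-2} with p_{-2}=0, p_{-1}=1, q_{-2}=1, q_{-1}=0), until the denominator exceeds 15:
  i=0: a_0=1, p_0 = 1*1 + 0 = 1, q_0 = 1*0 + 1 = 1.
  i=1: a_1=28, p_1 = 28*1 + 1 = 29, q_1 = 28*1 + 0 = 28.
q_1 = 28 > 15, so the last convergent with denominator <= 15 is p_0/q_0 = 1/1.
The closest fraction with denominator <= 15 is either p_0/q_0 or the intermediate fraction (k*p_0 + p_{-1})/(k*q_0 + q_{-1}) with the largest k >= 1 whose denominator stays <= 15; these approach x as k grows, and every other convergent or intermediate fraction in range is farther away.
Largest k: floor((15 - q_{-1})/q_0) = floor((15 - 0)/1) = 15 (using the seeds p_{-1} = 1, q_{-1} = 0).
That gives (15*1 + 1)/(15*1 + 0) = 16/15.
Compare the errors: |x - 1/1| = |117*1 - 1*113|/(113*1) = 4/113, and |x - 16/15| = |117*15 - 16*113|/(113*15) = 53/1695.
Cross-multiplying, 53*113 = 5989 < 6780 = 4*1695, so 53/1695 is smaller: the intermediate fraction 16/15 is closer to x than 1/1.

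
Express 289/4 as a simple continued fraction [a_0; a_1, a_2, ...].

[72; 4]

Run the Euclidean algorithm on 289 and 4; the successive quotients are the partial quotients a_0, a_1, ... (each step inverts the fractional part left over by the previous one):
  289 = 72*4 + 1, so a_0 = 72.
  4 = 4*1 + 0, so a_1 = 4.
The remainder reaches 0 after 2 divisions, so the expansion has 2 partial quotients, read off in order.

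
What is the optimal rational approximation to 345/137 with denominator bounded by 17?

43/17

Expand x = 345/137 as a continued fraction with the Euclidean algorithm:
  345 = 2*137 + 71, so a_0 = 2.
  137 = 1*71 + 66, so a_1 = 1.
  71 = 1*66 + 5, so a_2 = 1.
  66 = 13*5 + 1, so a_3 = 13.
  5 = 5*1 + 0, so a_4 = 5.
so x = [2; 1, 1, 13, 5].
Convergents (p_i = a_i*p_{i-1} + p_{i-2}, q_i = a_i*q_{i-1} + q_{i-2} with p_{-2}=0, p_{-1}=1, q_{-2}=1, q_{-1}=0), until the denominator exceeds 17:
  i=0: a_0=2, p_0 = 2*1 + 0 = 2, q_0 = 2*0 + 1 = 1.
  i=1: a_1=1, p_1 = 1*2 + 1 = 3, q_1 = 1*1 + 0 = 1.
  i=2: a_2=1, p_2 = 1*3 + 2 = 5, q_2 = 1*1 + 1 = 2.
  i=3: a_3=13, p_3 = 13*5 + 3 = 68, q_3 = 13*2 + 1 = 27.
q_3 = 27 > 17, so the last convergent with denominator <= 17 is p_2/q_2 = 5/2.
The closest fraction with denominator <= 17 is either p_2/q_2 or the intermediate fraction (k*p_2 + p_1)/(k*q_2 + q_1) with the largest k >= 1 whose denominator stays <= 17; these approach x as k grows, and every other convergent or intermediate fraction in range is farther away.
Largest k: floor((17 - q_1)/q_2) = floor((17 - 1)/2) = 8.
That gives (8*5 + 3)/(8*2 + 1) = 43/17.
Compare the errors: |x - 5/2| = |345*2 - 5*137|/(137*2) = 5/274, and |x - 43/17| = |345*17 - 43*137|/(137*17) = 26/2329.
Cross-multiplying, 26*274 = 7124 < 11645 = 5*2329, so 26/2329 is smaller: the intermediate fraction 43/17 is closer to x than 5/2.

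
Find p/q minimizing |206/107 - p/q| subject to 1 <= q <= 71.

129/67

Expand x = 206/107 as a continued fraction with the Euclidean algorithm:
  206 = 1*107 + 99, so a_0 = 1.
  107 = 1*99 + 8, so a_1 = 1.
  99 = 12*8 + 3, so a_2 = 12.
  8 = 2*3 + 2, so a_3 = 2.
  3 = 1*2 + 1, so a_4 = 1.
  2 = 2*1 + 0, so a_5 = 2.
so x = [1; 1, 12, 2, 1, 2].
Convergents (p_i = a_i*p_{i-1} + p_{i-2}, q_i = a_i*q_{i-1} + q_{i-2} with p_{-2}=0, p_{-1}=1, q_{-2}=1, q_{-1}=0), until the denominator exceeds 71:
  i=0: a_0=1, p_0 = 1*1 + 0 = 1, q_0 = 1*0 + 1 = 1.
  i=1: a_1=1, p_1 = 1*1 + 1 = 2, q_1 = 1*1 + 0 = 1.
  i=2: a_2=12, p_2 = 12*2 + 1 = 25, q_2 = 12*1 + 1 = 13.
  i=3: a_3=2, p_3 = 2*25 + 2 = 52, q_3 = 2*13 + 1 = 27.
  i=4: a_4=1, p_4 = 1*52 + 25 = 77, q_4 = 1*27 + 13 = 40.
  i=5: a_5=2, p_5 = 2*77 + 52 = 206, q_5 = 2*40 + 27 = 107.
q_5 = 107 > 71, so the last convergent with denominator <= 71 is p_4/q_4 = 77/40.
The closest fraction with denominator <= 71 is either p_4/q_4 or the intermediate fraction (k*p_4 + p_3)/(k*q_4 + q_3) with the largest k >= 1 whose denominator stays <= 71; these approach x as k grows, and every other convergent or intermediate fraction in range is farther away.
Largest k: floor((71 - q_3)/q_4) = floor((71 - 27)/40) = 1.
That gives (1*77 + 52)/(1*40 + 27) = 129/67.
Compare the errors: |x - 77/40| = |206*40 - 77*107|/(107*40) = 1/4280, and |x - 129/67| = |206*67 - 129*107|/(107*67) = 1/7169.
Cross-multiplying, 1*4280 = 4280 < 7169 = 1*7169, so 1/7169 is smaller: the intermediate fraction 129/67 is closer to x than 77/40.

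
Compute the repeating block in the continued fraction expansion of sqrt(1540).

Write x_i = (sqrt(1540) + m_i)/d_i with (m_0, d_0) = (0, 1). a_0 = floor(sqrt(1540)) = 39, since 39^2 = 1521 <= 1540 < 1600 = 40^2.
Iterate m_{i+1} = d_i*a_i - m_i, d_{i+1} = (1540 - m_{i+1}^2)/d_i, a_{i+1} = floor((a_0 + m_{i+1})/d_{i+1}):
  m_1 = 1*39 - 0 = 39, d_1 = (1540 - 39^2)/1 = 19/1 = 19, a_1 = floor((39 + 39)/19) = 4.
  m_2 = 19*4 - 39 = 37, d_2 = (1540 - 37^2)/19 = 171/19 = 9, a_2 = floor((39 + 37)/9) = 8.
  m_3 = 9*8 - 37 = 35, d_3 = (1540 - 35^2)/9 = 315/9 = 35, a_3 = floor((39 + 35)/35) = 2.
  m_4 = 35*2 - 35 = 35, d_4 = (1540 - 35^2)/35 = 315/35 = 9, a_4 = floor((39 + 35)/9) = 8.
  m_5 = 9*8 - 35 = 37, d_5 = (1540 - 37^2)/9 = 171/9 = 19, a_5 = floor((39 + 37)/19) = 4.
  m_6 = 19*4 - 37 = 39, d_6 = (1540 - 39^2)/19 = 19/19 = 1, a_6 = floor((39 + 39)/1) = 78.
  m_7 = 1*78 - 39 = 39, d_7 = (1540 - 39^2)/1 = 19/1 = 19: (m_7, d_7) = (m_1, d_1) = (39, 19), so from here the quotients repeat a_1, ..., a_6; the period length is 6.
Hence the expansion of sqrt(1540) is a_0 = 39 followed by the repeating block 4, 8, 2, 8, 4, 78 (period 6).

[39; (4, 8, 2, 8, 4, 78)]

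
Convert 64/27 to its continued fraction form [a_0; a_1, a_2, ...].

Run the Euclidean algorithm on 64 and 27; the successive quotients are the partial quotients a_0, a_1, ... (each step inverts the fractional part left over by the previous one):
  64 = 2*27 + 10, so a_0 = 2.
  27 = 2*10 + 7, so a_1 = 2.
  10 = 1*7 + 3, so a_2 = 1.
  7 = 2*3 + 1, so a_3 = 2.
  3 = 3*1 + 0, so a_4 = 3.
The remainder reaches 0 after 5 divisions, so the expansion has 5 partial quotients, read off in order.

[2; 2, 1, 2, 3]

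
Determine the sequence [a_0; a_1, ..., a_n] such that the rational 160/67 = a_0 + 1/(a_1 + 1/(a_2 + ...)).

[2; 2, 1, 1, 2, 1, 3]

Run the Euclidean algorithm on 160 and 67; the successive quotients are the partial quotients a_0, a_1, ... (each step inverts the fractional part left over by the previous one):
  160 = 2*67 + 26, so a_0 = 2.
  67 = 2*26 + 15, so a_1 = 2.
  26 = 1*15 + 11, so a_2 = 1.
  15 = 1*11 + 4, so a_3 = 1.
  11 = 2*4 + 3, so a_4 = 2.
  4 = 1*3 + 1, so a_5 = 1.
  3 = 3*1 + 0, so a_6 = 3.
The remainder reaches 0 after 7 divisions, so the expansion has 7 partial quotients, read off in order.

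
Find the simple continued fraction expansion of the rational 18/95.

Run the Euclidean algorithm on 18 and 95; the successive quotients are the partial quotients a_0, a_1, ... (each step inverts the fractional part left over by the previous one):
  18 = 0*95 + 18, so a_0 = 0.
  95 = 5*18 + 5, so a_1 = 5.
  18 = 3*5 + 3, so a_2 = 3.
  5 = 1*3 + 2, so a_3 = 1.
  3 = 1*2 + 1, so a_4 = 1.
  2 = 2*1 + 0, so a_5 = 2.
The remainder reaches 0 after 6 divisions, so the expansion has 6 partial quotients, read off in order.

[0; 5, 3, 1, 1, 2]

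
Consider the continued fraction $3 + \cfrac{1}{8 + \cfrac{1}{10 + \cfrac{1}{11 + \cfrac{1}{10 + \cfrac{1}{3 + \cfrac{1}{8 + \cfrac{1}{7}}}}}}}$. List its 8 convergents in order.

Using the convergent recurrence p_i = a_i*p_{i-1} + p_{i-2}, q_i = a_i*q_{i-1} + q_{i-2} with p_{-2}=0, p_{-1}=1, q_{-2}=1, q_{-1}=0:
  i=0: a_0=3, p_0 = 3*1 + 0 = 3, q_0 = 3*0 + 1 = 1.
  i=1: a_1=8, p_1 = 8*3 + 1 = 25, q_1 = 8*1 + 0 = 8.
  i=2: a_2=10, p_2 = 10*25 + 3 = 253, q_2 = 10*8 + 1 = 81.
  i=3: a_3=11, p_3 = 11*253 + 25 = 2808, q_3 = 11*81 + 8 = 899.
  i=4: a_4=10, p_4 = 10*2808 + 253 = 28333, q_4 = 10*899 + 81 = 9071.
  i=5: a_5=3, p_5 = 3*28333 + 2808 = 87807, q_5 = 3*9071 + 899 = 28112.
  i=6: a_6=8, p_6 = 8*87807 + 28333 = 730789, q_6 = 8*28112 + 9071 = 233967.
  i=7: a_7=7, p_7 = 7*730789 + 87807 = 5203330, q_7 = 7*233967 + 28112 = 1665881.

3/1, 25/8, 253/81, 2808/899, 28333/9071, 87807/28112, 730789/233967, 5203330/1665881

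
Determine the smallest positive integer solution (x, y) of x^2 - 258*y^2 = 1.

(x, y) = (257, 16)

First expand sqrt(258) as a continued fraction. With x_i = (sqrt(258) + m_i)/d_i and (m_0, d_0) = (0, 1): a_0 = floor(sqrt(258)) = 16, since 16^2 = 256 <= 258 < 289 = 17^2.
Iterate m_{i+1} = d_i*a_i - m_i, d_{i+1} = (258 - m_{i+1}^2)/d_i, a_{i+1} = floor((a_0 + m_{i+1})/d_{i+1}):
  m_1 = 1*16 - 0 = 16, d_1 = (258 - 16^2)/1 = 2/1 = 2, a_1 = floor((16 + 16)/2) = 16.
  m_2 = 2*16 - 16 = 16, d_2 = (258 - 16^2)/2 = 2/2 = 1, a_2 = floor((16 + 16)/1) = 32.
  m_3 = 1*32 - 16 = 16, d_3 = (258 - 16^2)/1 = 2/1 = 2: (m_3, d_3) = (m_1, d_1) = (16, 2), so from here the quotients repeat a_1, a_2; the period length is 2.
So sqrt(258) = [16; (16, 32)] with period length k = 2.
k is even, so the fundamental solution of x^2 - 258y^2 = 1 is (p_{k-1}, q_{k-1}) = (p_1, q_1); compute convergents through index 1.
Convergents (p_i = a_i*p_{i-1} + p_{i-2}, q_i = a_i*q_{i-1} + q_{i-2} with p_{-2}=0, p_{-1}=1, q_{-2}=1, q_{-1}=0):
  i=0: a_0=16, p_0 = 16*1 + 0 = 16, q_0 = 16*0 + 1 = 1.
  i=1: a_1=16, p_1 = 16*16 + 1 = 257, q_1 = 16*1 + 0 = 16.
Check: 257^2 - 258*16^2 = 66049 - 66048 = 1, so (x, y) = (257, 16) solves the equation, and by the theorem it is the least positive solution.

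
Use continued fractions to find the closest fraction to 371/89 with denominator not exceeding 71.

296/71

Expand x = 371/89 as a continued fraction with the Euclidean algorithm:
  371 = 4*89 + 15, so a_0 = 4.
  89 = 5*15 + 14, so a_1 = 5.
  15 = 1*14 + 1, so a_2 = 1.
  14 = 14*1 + 0, so a_3 = 14.
so x = [4; 5, 1, 14].
Convergents (p_i = a_i*p_{i-1} + p_{i-2}, q_i = a_i*q_{i-1} + q_{i-2} with p_{-2}=0, p_{-1}=1, q_{-2}=1, q_{-1}=0), until the denominator exceeds 71:
  i=0: a_0=4, p_0 = 4*1 + 0 = 4, q_0 = 4*0 + 1 = 1.
  i=1: a_1=5, p_1 = 5*4 + 1 = 21, q_1 = 5*1 + 0 = 5.
  i=2: a_2=1, p_2 = 1*21 + 4 = 25, q_2 = 1*5 + 1 = 6.
  i=3: a_3=14, p_3 = 14*25 + 21 = 371, q_3 = 14*6 + 5 = 89.
q_3 = 89 > 71, so the last convergent with denominator <= 71 is p_2/q_2 = 25/6.
The closest fraction with denominator <= 71 is either p_2/q_2 or the intermediate fraction (k*p_2 + p_1)/(k*q_2 + q_1) with the largest k >= 1 whose denominator stays <= 71; these approach x as k grows, and every other convergent or intermediate fraction in range is farther away.
Largest k: floor((71 - q_1)/q_2) = floor((71 - 5)/6) = 11.
That gives (11*25 + 21)/(11*6 + 5) = 296/71.
Compare the errors: |x - 25/6| = |371*6 - 25*89|/(89*6) = 1/534, and |x - 296/71| = |371*71 - 296*89|/(89*71) = 3/6319.
Cross-multiplying, 3*534 = 1602 < 6319 = 1*6319, so 3/6319 is smaller: the intermediate fraction 296/71 is closer to x than 25/6.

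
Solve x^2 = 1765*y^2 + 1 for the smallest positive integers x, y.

(x, y) = (3529, 84)

First expand sqrt(1765) as a continued fraction. With x_i = (sqrt(1765) + m_i)/d_i and (m_0, d_0) = (0, 1): a_0 = floor(sqrt(1765)) = 42, since 42^2 = 1764 <= 1765 < 1849 = 43^2.
Iterate m_{i+1} = d_i*a_i - m_i, d_{i+1} = (1765 - m_{i+1}^2)/d_i, a_{i+1} = floor((a_0 + m_{i+1})/d_{i+1}):
  m_1 = 1*42 - 0 = 42, d_1 = (1765 - 42^2)/1 = 1/1 = 1, a_1 = floor((42 + 42)/1) = 84.
  m_2 = 1*84 - 42 = 42, d_2 = (1765 - 42^2)/1 = 1/1 = 1: (m_2, d_2) = (m_1, d_1) = (42, 1), so from here the quotient a_1 repeats; the period length is 1.
So sqrt(1765) = [42; (84)] with period length k = 1.
k is odd, so (p_{k-1}, q_{k-1}) only solves x^2 - 1765y^2 = -1 and the fundamental solution of x^2 - 1765y^2 = 1 is (p_{2k-1}, q_{2k-1}) = (p_1, q_1); compute convergents through index 1, running through the period twice.
Convergents (p_i = a_i*p_{i-1} + p_{i-2}, q_i = a_i*q_{i-1} + q_{i-2} with p_{-2}=0, p_{-1}=1, q_{-2}=1, q_{-1}=0):
  i=0: a_0=42, p_0 = 42*1 + 0 = 42, q_0 = 42*0 + 1 = 1.
  i=1: a_1=84, p_1 = 84*42 + 1 = 3529, q_1 = 84*1 + 0 = 84.
Indeed p_0^2 - 1765*q_0^2 = 1764 - 1765 = -1, not +1.
Check: 3529^2 - 1765*84^2 = 12453841 - 12453840 = 1, so (x, y) = (3529, 84) solves the equation, and by the theorem it is the least positive solution.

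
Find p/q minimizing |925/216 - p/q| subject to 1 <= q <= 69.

197/46

Expand x = 925/216 as a continued fraction with the Euclidean algorithm:
  925 = 4*216 + 61, so a_0 = 4.
  216 = 3*61 + 33, so a_1 = 3.
  61 = 1*33 + 28, so a_2 = 1.
  33 = 1*28 + 5, so a_3 = 1.
  28 = 5*5 + 3, so a_4 = 5.
  5 = 1*3 + 2, so a_5 = 1.
  3 = 1*2 + 1, so a_6 = 1.
  2 = 2*1 + 0, so a_7 = 2.
so x = [4; 3, 1, 1, 5, 1, 1, 2].
Convergents (p_i = a_i*p_{i-1} + p_{i-2}, q_i = a_i*q_{i-1} + q_{i-2} with p_{-2}=0, p_{-1}=1, q_{-2}=1, q_{-1}=0), until the denominator exceeds 69:
  i=0: a_0=4, p_0 = 4*1 + 0 = 4, q_0 = 4*0 + 1 = 1.
  i=1: a_1=3, p_1 = 3*4 + 1 = 13, q_1 = 3*1 + 0 = 3.
  i=2: a_2=1, p_2 = 1*13 + 4 = 17, q_2 = 1*3 + 1 = 4.
  i=3: a_3=1, p_3 = 1*17 + 13 = 30, q_3 = 1*4 + 3 = 7.
  i=4: a_4=5, p_4 = 5*30 + 17 = 167, q_4 = 5*7 + 4 = 39.
  i=5: a_5=1, p_5 = 1*167 + 30 = 197, q_5 = 1*39 + 7 = 46.
  i=6: a_6=1, p_6 = 1*197 + 167 = 364, q_6 = 1*46 + 39 = 85.
q_6 = 85 > 69, so the last convergent with denominator <= 69 is p_5/q_5 = 197/46.
The closest fraction with denominator <= 69 is either p_5/q_5 or the intermediate fraction (k*p_5 + p_4)/(k*q_5 + q_4) with the largest k >= 1 whose denominator stays <= 69; these approach x as k grows, and every other convergent or intermediate fraction in range is farther away.
Largest k: floor((69 - q_4)/q_5) = floor((69 - 39)/46) = 0.
Since k = 0, no intermediate fraction beyond p_5/q_5 has denominator <= 69, so the convergent 197/46 is the closest (its error is |925*46 - 197*216|/(216*46) = 2/9936).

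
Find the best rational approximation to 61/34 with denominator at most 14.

9/5

Expand x = 61/34 as a continued fraction with the Euclidean algorithm:
  61 = 1*34 + 27, so a_0 = 1.
  34 = 1*27 + 7, so a_1 = 1.
  27 = 3*7 + 6, so a_2 = 3.
  7 = 1*6 + 1, so a_3 = 1.
  6 = 6*1 + 0, so a_4 = 6.
so x = [1; 1, 3, 1, 6].
Convergents (p_i = a_i*p_{i-1} + p_{i-2}, q_i = a_i*q_{i-1} + q_{i-2} with p_{-2}=0, p_{-1}=1, q_{-2}=1, q_{-1}=0), until the denominator exceeds 14:
  i=0: a_0=1, p_0 = 1*1 + 0 = 1, q_0 = 1*0 + 1 = 1.
  i=1: a_1=1, p_1 = 1*1 + 1 = 2, q_1 = 1*1 + 0 = 1.
  i=2: a_2=3, p_2 = 3*2 + 1 = 7, q_2 = 3*1 + 1 = 4.
  i=3: a_3=1, p_3 = 1*7 + 2 = 9, q_3 = 1*4 + 1 = 5.
  i=4: a_4=6, p_4 = 6*9 + 7 = 61, q_4 = 6*5 + 4 = 34.
q_4 = 34 > 14, so the last convergent with denominator <= 14 is p_3/q_3 = 9/5.
The closest fraction with denominator <= 14 is either p_3/q_3 or the intermediate fraction (k*p_3 + p_2)/(k*q_3 + q_2) with the largest k >= 1 whose denominator stays <= 14; these approach x as k grows, and every other convergent or intermediate fraction in range is farther away.
Largest k: floor((14 - q_2)/q_3) = floor((14 - 4)/5) = 2.
That gives (2*9 + 7)/(2*5 + 4) = 25/14.
Compare the errors: |x - 9/5| = |61*5 - 9*34|/(34*5) = 1/170, and |x - 25/14| = |61*14 - 25*34|/(34*14) = 4/476.
Cross-multiplying, 1*476 = 476 < 680 = 4*170, so 1/170 is smaller: the convergent 9/5 is closer to x than 25/14.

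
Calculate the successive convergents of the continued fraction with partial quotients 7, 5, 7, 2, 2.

7/1, 36/5, 259/36, 554/77, 1367/190

Using the convergent recurrence p_i = a_i*p_{i-1} + p_{i-2}, q_i = a_i*q_{i-1} + q_{i-2} with p_{-2}=0, p_{-1}=1, q_{-2}=1, q_{-1}=0:
  i=0: a_0=7, p_0 = 7*1 + 0 = 7, q_0 = 7*0 + 1 = 1.
  i=1: a_1=5, p_1 = 5*7 + 1 = 36, q_1 = 5*1 + 0 = 5.
  i=2: a_2=7, p_2 = 7*36 + 7 = 259, q_2 = 7*5 + 1 = 36.
  i=3: a_3=2, p_3 = 2*259 + 36 = 554, q_3 = 2*36 + 5 = 77.
  i=4: a_4=2, p_4 = 2*554 + 259 = 1367, q_4 = 2*77 + 36 = 190.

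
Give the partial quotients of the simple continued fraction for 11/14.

[0; 1, 3, 1, 2]

Run the Euclidean algorithm on 11 and 14; the successive quotients are the partial quotients a_0, a_1, ... (each step inverts the fractional part left over by the previous one):
  11 = 0*14 + 11, so a_0 = 0.
  14 = 1*11 + 3, so a_1 = 1.
  11 = 3*3 + 2, so a_2 = 3.
  3 = 1*2 + 1, so a_3 = 1.
  2 = 2*1 + 0, so a_4 = 2.
The remainder reaches 0 after 5 divisions, so the expansion has 5 partial quotients, read off in order.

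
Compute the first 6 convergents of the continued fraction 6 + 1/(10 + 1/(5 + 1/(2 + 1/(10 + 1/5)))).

Using the convergent recurrence p_i = a_i*p_{i-1} + p_{i-2}, q_i = a_i*q_{i-1} + q_{i-2} with p_{-2}=0, p_{-1}=1, q_{-2}=1, q_{-1}=0:
  i=0: a_0=6, p_0 = 6*1 + 0 = 6, q_0 = 6*0 + 1 = 1.
  i=1: a_1=10, p_1 = 10*6 + 1 = 61, q_1 = 10*1 + 0 = 10.
  i=2: a_2=5, p_2 = 5*61 + 6 = 311, q_2 = 5*10 + 1 = 51.
  i=3: a_3=2, p_3 = 2*311 + 61 = 683, q_3 = 2*51 + 10 = 112.
  i=4: a_4=10, p_4 = 10*683 + 311 = 7141, q_4 = 10*112 + 51 = 1171.
  i=5: a_5=5, p_5 = 5*7141 + 683 = 36388, q_5 = 5*1171 + 112 = 5967.

6/1, 61/10, 311/51, 683/112, 7141/1171, 36388/5967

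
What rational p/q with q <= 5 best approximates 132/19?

Expand x = 132/19 as a continued fraction with the Euclidean algorithm:
  132 = 6*19 + 18, so a_0 = 6.
  19 = 1*18 + 1, so a_1 = 1.
  18 = 18*1 + 0, so a_2 = 18.
so x = [6; 1, 18].
Convergents (p_i = a_i*p_{i-1} + p_{i-2}, q_i = a_i*q_{i-1} + q_{i-2} with p_{-2}=0, p_{-1}=1, q_{-2}=1, q_{-1}=0), until the denominator exceeds 5:
  i=0: a_0=6, p_0 = 6*1 + 0 = 6, q_0 = 6*0 + 1 = 1.
  i=1: a_1=1, p_1 = 1*6 + 1 = 7, q_1 = 1*1 + 0 = 1.
  i=2: a_2=18, p_2 = 18*7 + 6 = 132, q_2 = 18*1 + 1 = 19.
q_2 = 19 > 5, so the last convergent with denominator <= 5 is p_1/q_1 = 7/1.
The closest fraction with denominator <= 5 is either p_1/q_1 or the intermediate fraction (k*p_1 + p_0)/(k*q_1 + q_0) with the largest k >= 1 whose denominator stays <= 5; these approach x as k grows, and every other convergent or intermediate fraction in range is farther away.
Largest k: floor((5 - q_0)/q_1) = floor((5 - 1)/1) = 4.
That gives (4*7 + 6)/(4*1 + 1) = 34/5.
Compare the errors: |x - 7/1| = |132*1 - 7*19|/(19*1) = 1/19, and |x - 34/5| = |132*5 - 34*19|/(19*5) = 14/95.
Cross-multiplying, 1*95 = 95 < 266 = 14*19, so 1/19 is smaller: the convergent 7/1 is closer to x than 34/5.

7/1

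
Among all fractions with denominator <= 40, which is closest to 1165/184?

Expand x = 1165/184 as a continued fraction with the Euclidean algorithm:
  1165 = 6*184 + 61, so a_0 = 6.
  184 = 3*61 + 1, so a_1 = 3.
  61 = 61*1 + 0, so a_2 = 61.
so x = [6; 3, 61].
Convergents (p_i = a_i*p_{i-1} + p_{i-2}, q_i = a_i*q_{i-1} + q_{i-2} with p_{-2}=0, p_{-1}=1, q_{-2}=1, q_{-1}=0), until the denominator exceeds 40:
  i=0: a_0=6, p_0 = 6*1 + 0 = 6, q_0 = 6*0 + 1 = 1.
  i=1: a_1=3, p_1 = 3*6 + 1 = 19, q_1 = 3*1 + 0 = 3.
  i=2: a_2=61, p_2 = 61*19 + 6 = 1165, q_2 = 61*3 + 1 = 184.
q_2 = 184 > 40, so the last convergent with denominator <= 40 is p_1/q_1 = 19/3.
The closest fraction with denominator <= 40 is either p_1/q_1 or the intermediate fraction (k*p_1 + p_0)/(k*q_1 + q_0) with the largest k >= 1 whose denominator stays <= 40; these approach x as k grows, and every other convergent or intermediate fraction in range is farther away.
Largest k: floor((40 - q_0)/q_1) = floor((40 - 1)/3) = 13.
That gives (13*19 + 6)/(13*3 + 1) = 253/40.
Compare the errors: |x - 19/3| = |1165*3 - 19*184|/(184*3) = 1/552, and |x - 253/40| = |1165*40 - 253*184|/(184*40) = 48/7360.
Cross-multiplying, 1*7360 = 7360 < 26496 = 48*552, so 1/552 is smaller: the convergent 19/3 is closer to x than 253/40.

19/3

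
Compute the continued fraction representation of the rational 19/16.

[1; 5, 3]

Run the Euclidean algorithm on 19 and 16; the successive quotients are the partial quotients a_0, a_1, ... (each step inverts the fractional part left over by the previous one):
  19 = 1*16 + 3, so a_0 = 1.
  16 = 5*3 + 1, so a_1 = 5.
  3 = 3*1 + 0, so a_2 = 3.
The remainder reaches 0 after 3 divisions, so the expansion has 3 partial quotients, read off in order.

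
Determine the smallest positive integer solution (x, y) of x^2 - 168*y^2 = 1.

First expand sqrt(168) as a continued fraction. With x_i = (sqrt(168) + m_i)/d_i and (m_0, d_0) = (0, 1): a_0 = floor(sqrt(168)) = 12, since 12^2 = 144 <= 168 < 169 = 13^2.
Iterate m_{i+1} = d_i*a_i - m_i, d_{i+1} = (168 - m_{i+1}^2)/d_i, a_{i+1} = floor((a_0 + m_{i+1})/d_{i+1}):
  m_1 = 1*12 - 0 = 12, d_1 = (168 - 12^2)/1 = 24/1 = 24, a_1 = floor((12 + 12)/24) = 1.
  m_2 = 24*1 - 12 = 12, d_2 = (168 - 12^2)/24 = 24/24 = 1, a_2 = floor((12 + 12)/1) = 24.
  m_3 = 1*24 - 12 = 12, d_3 = (168 - 12^2)/1 = 24/1 = 24: (m_3, d_3) = (m_1, d_1) = (12, 24), so from here the quotients repeat a_1, a_2; the period length is 2.
So sqrt(168) = [12; (1, 24)] with period length k = 2.
k is even, so the fundamental solution of x^2 - 168y^2 = 1 is (p_{k-1}, q_{k-1}) = (p_1, q_1); compute convergents through index 1.
Convergents (p_i = a_i*p_{i-1} + p_{i-2}, q_i = a_i*q_{i-1} + q_{i-2} with p_{-2}=0, p_{-1}=1, q_{-2}=1, q_{-1}=0):
  i=0: a_0=12, p_0 = 12*1 + 0 = 12, q_0 = 12*0 + 1 = 1.
  i=1: a_1=1, p_1 = 1*12 + 1 = 13, q_1 = 1*1 + 0 = 1.
Check: 13^2 - 168*1^2 = 169 - 168 = 1, so (x, y) = (13, 1) solves the equation, and by the theorem it is the least positive solution.

(x, y) = (13, 1)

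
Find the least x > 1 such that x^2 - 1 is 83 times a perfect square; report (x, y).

First expand sqrt(83) as a continued fraction. With x_i = (sqrt(83) + m_i)/d_i and (m_0, d_0) = (0, 1): a_0 = floor(sqrt(83)) = 9, since 9^2 = 81 <= 83 < 100 = 10^2.
Iterate m_{i+1} = d_i*a_i - m_i, d_{i+1} = (83 - m_{i+1}^2)/d_i, a_{i+1} = floor((a_0 + m_{i+1})/d_{i+1}):
  m_1 = 1*9 - 0 = 9, d_1 = (83 - 9^2)/1 = 2/1 = 2, a_1 = floor((9 + 9)/2) = 9.
  m_2 = 2*9 - 9 = 9, d_2 = (83 - 9^2)/2 = 2/2 = 1, a_2 = floor((9 + 9)/1) = 18.
  m_3 = 1*18 - 9 = 9, d_3 = (83 - 9^2)/1 = 2/1 = 2: (m_3, d_3) = (m_1, d_1) = (9, 2), so from here the quotients repeat a_1, a_2; the period length is 2.
So sqrt(83) = [9; (9, 18)] with period length k = 2.
k is even, so the fundamental solution of x^2 - 83y^2 = 1 is (p_{k-1}, q_{k-1}) = (p_1, q_1); compute convergents through index 1.
Convergents (p_i = a_i*p_{i-1} + p_{i-2}, q_i = a_i*q_{i-1} + q_{i-2} with p_{-2}=0, p_{-1}=1, q_{-2}=1, q_{-1}=0):
  i=0: a_0=9, p_0 = 9*1 + 0 = 9, q_0 = 9*0 + 1 = 1.
  i=1: a_1=9, p_1 = 9*9 + 1 = 82, q_1 = 9*1 + 0 = 9.
Check: 82^2 - 83*9^2 = 6724 - 6723 = 1, so (x, y) = (82, 9) solves the equation, and by the theorem it is the least positive solution.

(x, y) = (82, 9)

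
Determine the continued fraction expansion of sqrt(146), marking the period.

[12; (12, 24)]

Write x_i = (sqrt(146) + m_i)/d_i with (m_0, d_0) = (0, 1). a_0 = floor(sqrt(146)) = 12, since 12^2 = 144 <= 146 < 169 = 13^2.
Iterate m_{i+1} = d_i*a_i - m_i, d_{i+1} = (146 - m_{i+1}^2)/d_i, a_{i+1} = floor((a_0 + m_{i+1})/d_{i+1}):
  m_1 = 1*12 - 0 = 12, d_1 = (146 - 12^2)/1 = 2/1 = 2, a_1 = floor((12 + 12)/2) = 12.
  m_2 = 2*12 - 12 = 12, d_2 = (146 - 12^2)/2 = 2/2 = 1, a_2 = floor((12 + 12)/1) = 24.
  m_3 = 1*24 - 12 = 12, d_3 = (146 - 12^2)/1 = 2/1 = 2: (m_3, d_3) = (m_1, d_1) = (12, 2), so from here the quotients repeat a_1, a_2; the period length is 2.
Hence the expansion of sqrt(146) is a_0 = 12 followed by the repeating block 12, 24 (period 2).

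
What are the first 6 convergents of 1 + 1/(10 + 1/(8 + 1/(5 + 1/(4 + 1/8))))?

Using the convergent recurrence p_i = a_i*p_{i-1} + p_{i-2}, q_i = a_i*q_{i-1} + q_{i-2} with p_{-2}=0, p_{-1}=1, q_{-2}=1, q_{-1}=0:
  i=0: a_0=1, p_0 = 1*1 + 0 = 1, q_0 = 1*0 + 1 = 1.
  i=1: a_1=10, p_1 = 10*1 + 1 = 11, q_1 = 10*1 + 0 = 10.
  i=2: a_2=8, p_2 = 8*11 + 1 = 89, q_2 = 8*10 + 1 = 81.
  i=3: a_3=5, p_3 = 5*89 + 11 = 456, q_3 = 5*81 + 10 = 415.
  i=4: a_4=4, p_4 = 4*456 + 89 = 1913, q_4 = 4*415 + 81 = 1741.
  i=5: a_5=8, p_5 = 8*1913 + 456 = 15760, q_5 = 8*1741 + 415 = 14343.

1/1, 11/10, 89/81, 456/415, 1913/1741, 15760/14343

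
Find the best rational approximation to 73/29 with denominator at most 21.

Expand x = 73/29 as a continued fraction with the Euclidean algorithm:
  73 = 2*29 + 15, so a_0 = 2.
  29 = 1*15 + 14, so a_1 = 1.
  15 = 1*14 + 1, so a_2 = 1.
  14 = 14*1 + 0, so a_3 = 14.
so x = [2; 1, 1, 14].
Convergents (p_i = a_i*p_{i-1} + p_{i-2}, q_i = a_i*q_{i-1} + q_{i-2} with p_{-2}=0, p_{-1}=1, q_{-2}=1, q_{-1}=0), until the denominator exceeds 21:
  i=0: a_0=2, p_0 = 2*1 + 0 = 2, q_0 = 2*0 + 1 = 1.
  i=1: a_1=1, p_1 = 1*2 + 1 = 3, q_1 = 1*1 + 0 = 1.
  i=2: a_2=1, p_2 = 1*3 + 2 = 5, q_2 = 1*1 + 1 = 2.
  i=3: a_3=14, p_3 = 14*5 + 3 = 73, q_3 = 14*2 + 1 = 29.
q_3 = 29 > 21, so the last convergent with denominator <= 21 is p_2/q_2 = 5/2.
The closest fraction with denominator <= 21 is either p_2/q_2 or the intermediate fraction (k*p_2 + p_1)/(k*q_2 + q_1) with the largest k >= 1 whose denominator stays <= 21; these approach x as k grows, and every other convergent or intermediate fraction in range is farther away.
Largest k: floor((21 - q_1)/q_2) = floor((21 - 1)/2) = 10.
That gives (10*5 + 3)/(10*2 + 1) = 53/21.
Compare the errors: |x - 5/2| = |73*2 - 5*29|/(29*2) = 1/58, and |x - 53/21| = |73*21 - 53*29|/(29*21) = 4/609.
Cross-multiplying, 4*58 = 232 < 609 = 1*609, so 4/609 is smaller: the intermediate fraction 53/21 is closer to x than 5/2.

53/21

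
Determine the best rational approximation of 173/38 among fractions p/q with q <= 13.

Expand x = 173/38 as a continued fraction with the Euclidean algorithm:
  173 = 4*38 + 21, so a_0 = 4.
  38 = 1*21 + 17, so a_1 = 1.
  21 = 1*17 + 4, so a_2 = 1.
  17 = 4*4 + 1, so a_3 = 4.
  4 = 4*1 + 0, so a_4 = 4.
so x = [4; 1, 1, 4, 4].
Convergents (p_i = a_i*p_{i-1} + p_{i-2}, q_i = a_i*q_{i-1} + q_{i-2} with p_{-2}=0, p_{-1}=1, q_{-2}=1, q_{-1}=0), until the denominator exceeds 13:
  i=0: a_0=4, p_0 = 4*1 + 0 = 4, q_0 = 4*0 + 1 = 1.
  i=1: a_1=1, p_1 = 1*4 + 1 = 5, q_1 = 1*1 + 0 = 1.
  i=2: a_2=1, p_2 = 1*5 + 4 = 9, q_2 = 1*1 + 1 = 2.
  i=3: a_3=4, p_3 = 4*9 + 5 = 41, q_3 = 4*2 + 1 = 9.
  i=4: a_4=4, p_4 = 4*41 + 9 = 173, q_4 = 4*9 + 2 = 38.
q_4 = 38 > 13, so the last convergent with denominator <= 13 is p_3/q_3 = 41/9.
The closest fraction with denominator <= 13 is either p_3/q_3 or the intermediate fraction (k*p_3 + p_2)/(k*q_3 + q_2) with the largest k >= 1 whose denominator stays <= 13; these approach x as k grows, and every other convergent or intermediate fraction in range is farther away.
Largest k: floor((13 - q_2)/q_3) = floor((13 - 2)/9) = 1.
That gives (1*41 + 9)/(1*9 + 2) = 50/11.
Compare the errors: |x - 41/9| = |173*9 - 41*38|/(38*9) = 1/342, and |x - 50/11| = |173*11 - 50*38|/(38*11) = 3/418.
Cross-multiplying, 1*418 = 418 < 1026 = 3*342, so 1/342 is smaller: the convergent 41/9 is closer to x than 50/11.

41/9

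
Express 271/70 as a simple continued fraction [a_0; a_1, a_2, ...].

[3; 1, 6, 1, 3, 2]

Run the Euclidean algorithm on 271 and 70; the successive quotients are the partial quotients a_0, a_1, ... (each step inverts the fractional part left over by the previous one):
  271 = 3*70 + 61, so a_0 = 3.
  70 = 1*61 + 9, so a_1 = 1.
  61 = 6*9 + 7, so a_2 = 6.
  9 = 1*7 + 2, so a_3 = 1.
  7 = 3*2 + 1, so a_4 = 3.
  2 = 2*1 + 0, so a_5 = 2.
The remainder reaches 0 after 6 divisions, so the expansion has 6 partial quotients, read off in order.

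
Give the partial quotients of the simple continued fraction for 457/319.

Run the Euclidean algorithm on 457 and 319; the successive quotients are the partial quotients a_0, a_1, ... (each step inverts the fractional part left over by the previous one):
  457 = 1*319 + 138, so a_0 = 1.
  319 = 2*138 + 43, so a_1 = 2.
  138 = 3*43 + 9, so a_2 = 3.
  43 = 4*9 + 7, so a_3 = 4.
  9 = 1*7 + 2, so a_4 = 1.
  7 = 3*2 + 1, so a_5 = 3.
  2 = 2*1 + 0, so a_6 = 2.
The remainder reaches 0 after 7 divisions, so the expansion has 7 partial quotients, read off in order.

[1; 2, 3, 4, 1, 3, 2]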